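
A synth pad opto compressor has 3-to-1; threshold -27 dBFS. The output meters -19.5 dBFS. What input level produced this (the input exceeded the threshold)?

The compressed level sits -19.5 − (-27) = 7.5 dB over threshold.
Before 3:1 compression the overshoot was 7.5 × 3 = 22.5 dB, so input = -27 + 22.5 = -4.5 dBFS.

-4.5 dBFS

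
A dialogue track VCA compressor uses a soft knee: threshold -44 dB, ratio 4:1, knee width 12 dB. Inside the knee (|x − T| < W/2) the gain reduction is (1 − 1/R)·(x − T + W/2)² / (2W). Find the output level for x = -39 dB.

-42.78125 dB

x − T + W/2 = -39 − (-44) + 6 = 11.
GR = (1 − 1/4) × 11² / 24 = 0.75 × 121 / 24 = 3.78125 dB.
Output = -39 − 3.78125 = -42.78125 dB.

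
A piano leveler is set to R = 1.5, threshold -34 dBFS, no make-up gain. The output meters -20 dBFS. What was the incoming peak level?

The compressed level sits -20 − (-34) = 14 dB over threshold.
Undo the ratio: input overshoot = 14 × 1.5 = 21 dB, giving input = -13 dBFS.

-13 dBFS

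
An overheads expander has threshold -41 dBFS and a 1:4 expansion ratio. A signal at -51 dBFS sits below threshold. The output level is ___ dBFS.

The input is 10 dB below the -41 dBFS threshold.
A 1:4 expander multiplies undershoot by 4: 10 × 4 = 40 dB below threshold.
Output = -41 − 40 = -81 dBFS.

-81 dBFS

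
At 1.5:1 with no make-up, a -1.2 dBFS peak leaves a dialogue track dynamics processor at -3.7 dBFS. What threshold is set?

Input is 7.5 dB above T (since output overshoot × R = input overshoot: (-3.7 − T)·1.5 = -1.2 − T gives T = -8.7 dBFS).
Check: -8.7 + (-1.2 − (-8.7))/1.5 = -8.7 + 5 = -3.7 dBFS. ✓

-8.7 dBFS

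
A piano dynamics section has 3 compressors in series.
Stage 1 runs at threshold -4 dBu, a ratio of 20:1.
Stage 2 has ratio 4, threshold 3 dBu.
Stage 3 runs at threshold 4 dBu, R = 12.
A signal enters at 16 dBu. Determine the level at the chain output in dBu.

Stage 1: 20 dB above -4 dBu, reduced 20:1 to 1 dB above → -3 dBu.
Stage 2: below threshold (-3 ≤ 3); passes unchanged; output -3 dBu.
Stage 3: -3 dBu ≤ 4 dBu, so stage 3 doesn't engage; output -3 dBu.

-3 dBu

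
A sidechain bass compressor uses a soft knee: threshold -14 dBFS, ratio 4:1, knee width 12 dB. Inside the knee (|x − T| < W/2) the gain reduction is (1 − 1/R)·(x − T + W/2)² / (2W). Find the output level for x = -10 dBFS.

x − T + W/2 = -10 − (-14) + 6 = 10.
GR = (1 − 1/4) × 10² / 24 = 0.75 × 100 / 24 = 3.125 dB.
Output = -10 − 3.125 = -13.125 dBFS.

-13.125 dBFS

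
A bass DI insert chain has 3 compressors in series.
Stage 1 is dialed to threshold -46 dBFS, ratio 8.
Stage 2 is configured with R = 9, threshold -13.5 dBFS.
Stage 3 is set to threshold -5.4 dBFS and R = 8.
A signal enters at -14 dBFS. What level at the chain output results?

Stage 1: overshoot 32 dB → 32/8 = 4 dB → -42 dBFS.
Stage 2: -42 dBFS ≤ -13.5 dBFS, so stage 2 doesn't engage; output -42 dBFS.
Stage 3: -42 dBFS ≤ -5.4 dBFS, so stage 3 doesn't engage; output -42 dBFS.

-42 dBFS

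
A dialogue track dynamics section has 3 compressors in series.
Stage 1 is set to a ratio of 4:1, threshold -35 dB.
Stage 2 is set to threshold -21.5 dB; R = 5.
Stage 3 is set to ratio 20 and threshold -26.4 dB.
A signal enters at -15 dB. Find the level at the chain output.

Stage 1: overshoot 20 dB → 20/4 = 5 dB → -30 dB.
Stage 2: below threshold (-30 ≤ -21.5); passes unchanged; output -30 dB.
Stage 3: below threshold (-30 ≤ -26.4); passes unchanged; output -30 dB.

-30 dB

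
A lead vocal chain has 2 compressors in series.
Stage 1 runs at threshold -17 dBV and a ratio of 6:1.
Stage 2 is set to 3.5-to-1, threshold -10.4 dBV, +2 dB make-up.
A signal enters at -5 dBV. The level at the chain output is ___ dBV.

-13 dBV

Stage 1: overshoot 12 dB → 12/6 = 2 dB → -15 dBV.
Stage 2: below threshold (-15 ≤ -10.4); passes unchanged; make-up brings it to -13 dBV.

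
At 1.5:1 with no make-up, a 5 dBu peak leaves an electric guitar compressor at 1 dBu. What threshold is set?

-7 dBu

Input is 12 dB above T (since output overshoot × R = input overshoot: (1 − T)·1.5 = 5 − T gives T = -7 dBu).
Check: -7 + (5 − (-7))/1.5 = -7 + 8 = 1 dBu. ✓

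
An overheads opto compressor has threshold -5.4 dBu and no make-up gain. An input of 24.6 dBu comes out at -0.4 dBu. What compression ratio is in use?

6:1

Input overshoot = 24.6 − (-5.4) = 30 dB; output overshoot = -0.4 − (-5.4) = 5 dB.
Ratio = 30 / 5 = 6.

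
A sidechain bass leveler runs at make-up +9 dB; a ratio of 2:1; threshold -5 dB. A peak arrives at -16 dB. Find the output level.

-16 dB is 11 dB below the -5 dB threshold, so no gain reduction is applied.
Make-up gain adds 9 dB: -16 + 9 = -7 dB.

-7 dB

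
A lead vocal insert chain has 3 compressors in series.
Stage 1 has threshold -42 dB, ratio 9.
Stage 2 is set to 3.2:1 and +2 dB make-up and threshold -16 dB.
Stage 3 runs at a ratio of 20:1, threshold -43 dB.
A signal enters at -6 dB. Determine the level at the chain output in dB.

Stage 1: -6 dB is 36 dB over -42 dB; at 9:1 that becomes 4 dB over, giving -38 dB.
Stage 2: -38 dB ≤ -16 dB, so stage 2 doesn't engage; make-up brings it to -36 dB.
Stage 3: -36 dB is 7 dB over -43 dB; at 20:1 that becomes 0.35 dB over, giving -42.65 dB.

-42.65 dB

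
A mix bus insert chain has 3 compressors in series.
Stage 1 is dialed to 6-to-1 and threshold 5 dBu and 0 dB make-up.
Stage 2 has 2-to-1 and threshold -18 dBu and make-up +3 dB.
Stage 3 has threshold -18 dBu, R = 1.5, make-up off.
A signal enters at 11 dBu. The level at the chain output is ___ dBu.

-8 dBu

Stage 1: 6 dB above 5 dBu, reduced 6:1 to 1 dB above → 6 dBu.
Stage 2: overshoot 24 dB → 24/2 = 12 dB → -6 dBu; +3 dB make-up → -3 dBu.
Stage 3: 15 dB above -18 dBu, reduced 1.5:1 to 10 dB above → -8 dBu.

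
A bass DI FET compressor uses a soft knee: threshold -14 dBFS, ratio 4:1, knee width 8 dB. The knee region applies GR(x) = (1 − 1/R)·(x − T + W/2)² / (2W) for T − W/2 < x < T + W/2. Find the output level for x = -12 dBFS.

x − T + W/2 = -12 − (-14) + 4 = 6.
GR = (1 − 1/4) × 6² / 16 = 0.75 × 36 / 16 = 1.6875 dB.
Output = -12 − 1.6875 = -13.6875 dBFS.

-13.6875 dBFS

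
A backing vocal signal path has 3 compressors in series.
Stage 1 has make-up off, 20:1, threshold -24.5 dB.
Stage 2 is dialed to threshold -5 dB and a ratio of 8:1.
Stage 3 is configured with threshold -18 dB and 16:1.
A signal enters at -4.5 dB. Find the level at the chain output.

-23.5 dB

Stage 1: -4.5 dB is 20 dB over -24.5 dB; at 20:1 that becomes 1 dB over, giving -23.5 dB.
Stage 2: -23.5 dB ≤ -5 dB, so stage 2 doesn't engage; output -23.5 dB.
Stage 3: below threshold (-23.5 ≤ -18); passes unchanged; output -23.5 dB.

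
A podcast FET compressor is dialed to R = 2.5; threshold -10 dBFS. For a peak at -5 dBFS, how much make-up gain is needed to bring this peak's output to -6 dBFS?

Without make-up, output = threshold + overshoot/2.5 = -10 + 2 = -8 dBFS.
Gap to target: 2 dB.

2 dB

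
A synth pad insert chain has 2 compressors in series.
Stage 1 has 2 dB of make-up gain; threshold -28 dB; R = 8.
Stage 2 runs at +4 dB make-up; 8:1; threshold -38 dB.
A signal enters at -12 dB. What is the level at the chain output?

-32.25 dB

Stage 1: 16 dB above -28 dB, reduced 8:1 to 2 dB above → -26 dB; +2 dB make-up → -24 dB.
Stage 2: overshoot 14 dB → 14/8 = 1.75 dB → -36.25 dB; +4 dB make-up → -32.25 dB.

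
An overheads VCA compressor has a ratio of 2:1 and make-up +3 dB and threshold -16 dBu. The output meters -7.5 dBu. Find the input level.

-5 dBu

Remove make-up: -7.5 − 3 = -10.5 dBu.
Post-compression overshoot = -10.5 − (-16) = 5.5 dB.
Before 2:1 compression the overshoot was 5.5 × 2 = 11 dB, so input = -16 + 11 = -5 dBu.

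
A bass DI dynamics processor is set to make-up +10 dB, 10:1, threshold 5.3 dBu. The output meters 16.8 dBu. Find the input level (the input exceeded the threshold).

Stripping the +10 dB make-up gives 6.8 dBu at the gain stage.
Post-compression overshoot = 6.8 − 5.3 = 1.5 dB.
Input overshoot = R × output overshoot = 15 dB → input = 5.3 + 15 = 20.3 dBu.

20.3 dBu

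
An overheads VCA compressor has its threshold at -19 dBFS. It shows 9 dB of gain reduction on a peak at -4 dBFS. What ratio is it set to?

Input overshoot = -4 − (-19) = 15 dB.
Output overshoot = 15 − 9 = 6 dB.
Ratio = input overshoot / output overshoot = 15 / 6 = 2.5.

2.5:1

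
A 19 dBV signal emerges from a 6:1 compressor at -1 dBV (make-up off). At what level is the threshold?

Let T be the threshold. Output overshoot = (input overshoot)/R, so -1 − T = (19 − T)/6.
6·(-1 − T) = 19 − T → 5·T = -6 − 19 = -25.
T = -25/5 = -5 dBV.

-5 dBV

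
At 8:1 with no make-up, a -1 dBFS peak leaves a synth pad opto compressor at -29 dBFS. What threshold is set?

-33 dBFS

Input is 32 dB above T (since output overshoot × R = input overshoot: (-29 − T)·8 = -1 − T gives T = -33 dBFS).
Check: -33 + (-1 − (-33))/8 = -33 + 4 = -29 dBFS. ✓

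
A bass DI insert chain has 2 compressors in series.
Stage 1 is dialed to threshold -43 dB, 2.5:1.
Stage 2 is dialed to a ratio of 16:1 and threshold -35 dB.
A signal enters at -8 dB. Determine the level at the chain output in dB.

-34.625 dB

Stage 1: overshoot 35 dB → 35/2.5 = 14 dB → -29 dB.
Stage 2: -29 dB is 6 dB over -35 dB; at 16:1 that becomes 0.375 dB over, giving -34.625 dB.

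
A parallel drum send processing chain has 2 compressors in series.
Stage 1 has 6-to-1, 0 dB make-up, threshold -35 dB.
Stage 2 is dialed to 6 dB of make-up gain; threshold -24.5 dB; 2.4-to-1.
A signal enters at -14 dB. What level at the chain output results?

Stage 1: -14 dB is 21 dB over -35 dB; at 6:1 that becomes 3.5 dB over, giving -31.5 dB.
Stage 2: below threshold (-31.5 ≤ -24.5); passes unchanged; make-up brings it to -25.5 dB.

-25.5 dB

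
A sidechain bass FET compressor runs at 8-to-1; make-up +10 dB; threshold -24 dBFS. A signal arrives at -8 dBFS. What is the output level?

Overshoot: -8 − (-24) = 16 dB.
The 16 dB excess becomes 2 dB after 8:1 reduction.
So the level is -24 + 2 = -22 dBFS; make-up adds 10 dB, giving -12 dBFS.

-12 dBFS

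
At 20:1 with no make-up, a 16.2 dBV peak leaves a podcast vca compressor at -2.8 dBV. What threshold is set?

Gain reduction = 16.2 − (-2.8) = 19 dB; output overshoot = GR / (R − 1) = 19 / 19 = 1 dB.
Threshold = output − output overshoot = -2.8 − 1 = -3.8 dBV.

-3.8 dBV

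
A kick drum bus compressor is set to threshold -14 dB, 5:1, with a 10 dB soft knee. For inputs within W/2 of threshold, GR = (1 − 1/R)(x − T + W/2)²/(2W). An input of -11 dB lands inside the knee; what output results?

-13.56 dB

x − T + W/2 = -11 − (-14) + 5 = 8.
GR = (1 − 1/5) × 8² / 20 = 0.8 × 64 / 20 = 2.56 dB.
Output = -11 − 2.56 = -13.56 dB.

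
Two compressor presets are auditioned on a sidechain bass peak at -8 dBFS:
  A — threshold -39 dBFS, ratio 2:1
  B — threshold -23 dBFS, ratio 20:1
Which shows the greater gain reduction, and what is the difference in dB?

A: overshoot 31 dB → output overshoot 15.5 dB → GR 15.5 dB.
B: overshoot 15 dB → output overshoot 0.75 dB → GR 14.25 dB.
A applies 1.25 dB more gain reduction.

A, by 1.25 dB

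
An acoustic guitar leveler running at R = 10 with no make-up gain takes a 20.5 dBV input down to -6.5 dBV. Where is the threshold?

-9.5 dBV

Gain reduction = 20.5 − (-6.5) = 27 dB; output overshoot = GR / (R − 1) = 27 / 9 = 3 dB.
Threshold = output − output overshoot = -6.5 − 3 = -9.5 dBV.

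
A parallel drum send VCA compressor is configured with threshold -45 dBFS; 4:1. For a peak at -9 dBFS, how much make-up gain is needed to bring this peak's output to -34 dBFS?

The peak compresses to -45 + 36/4 = -36 dBFS.
To reach -34 dBFS requires -34 − (-36) = 2 dB of make-up.

2 dB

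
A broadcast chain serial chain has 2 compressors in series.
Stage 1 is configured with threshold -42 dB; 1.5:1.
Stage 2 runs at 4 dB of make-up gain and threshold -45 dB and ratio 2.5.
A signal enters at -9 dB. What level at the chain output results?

Stage 1: 33 dB above -42 dB, reduced 1.5:1 to 22 dB above → -20 dB.
Stage 2: -20 dB is 25 dB over -45 dB; at 2.5:1 that becomes 10 dB over, giving -35 dB; +4 dB make-up → -31 dB.

-31 dB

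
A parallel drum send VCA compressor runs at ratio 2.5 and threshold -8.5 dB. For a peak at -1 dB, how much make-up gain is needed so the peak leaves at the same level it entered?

The peak compresses to -8.5 + 7.5/2.5 = -5.5 dB.
To reach -1 dB requires -1 − (-5.5) = 4.5 dB of make-up.

4.5 dB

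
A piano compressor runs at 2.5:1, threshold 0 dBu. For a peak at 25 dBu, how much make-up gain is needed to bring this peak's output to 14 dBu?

Overshoot 25 dB → 25/2.5 = 10 dB after compression, so the compressed level is 0 + 10 = 10 dBu.
Make-up = target − compressed = 14 − 10 = 4 dB.

4 dB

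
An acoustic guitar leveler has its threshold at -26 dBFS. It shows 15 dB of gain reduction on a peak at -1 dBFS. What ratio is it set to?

2.5:1

Input overshoot = -1 − (-26) = 25 dB.
Output overshoot = 25 − 15 = 10 dB.
Ratio = input overshoot / output overshoot = 25 / 10 = 2.5.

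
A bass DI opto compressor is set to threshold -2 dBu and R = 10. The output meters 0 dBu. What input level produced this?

18 dBu

The compressed level sits 0 − (-2) = 2 dB over threshold.
Before 10:1 compression the overshoot was 2 × 10 = 20 dB, so input = -2 + 20 = 18 dBu.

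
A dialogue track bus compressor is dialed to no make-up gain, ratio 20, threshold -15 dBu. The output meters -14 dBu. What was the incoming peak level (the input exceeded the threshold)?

The compressed level sits -14 − (-15) = 1 dB over threshold.
Before 20:1 compression the overshoot was 1 × 20 = 20 dB, so input = -15 + 20 = 5 dBu.

5 dBu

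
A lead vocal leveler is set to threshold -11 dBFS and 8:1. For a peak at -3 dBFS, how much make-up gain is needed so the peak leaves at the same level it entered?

7 dB

Overshoot 8 dB → 8/8 = 1 dB after compression, so the compressed level is -11 + 1 = -10 dBFS.
Make-up = target − compressed = -3 − (-10) = 7 dB.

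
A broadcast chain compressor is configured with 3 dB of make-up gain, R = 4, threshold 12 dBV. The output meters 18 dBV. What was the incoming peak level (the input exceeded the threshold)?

Remove make-up: 18 − 3 = 15 dBV.
That's 3 dB above the 12 dBV threshold.
Before 4:1 compression the overshoot was 3 × 4 = 12 dB, so input = 12 + 12 = 24 dBV.

24 dBV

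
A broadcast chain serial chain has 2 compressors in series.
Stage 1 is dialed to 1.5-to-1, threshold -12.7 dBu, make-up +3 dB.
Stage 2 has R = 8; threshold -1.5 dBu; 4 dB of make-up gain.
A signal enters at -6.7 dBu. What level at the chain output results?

-1.7 dBu

Stage 1: overshoot 6 dB → 6/1.5 = 4 dB → -8.7 dBu; +3 dB make-up → -5.7 dBu.
Stage 2: -5.7 dBu is at or below the -1.5 dBu threshold — no compression; make-up brings it to -1.7 dBu.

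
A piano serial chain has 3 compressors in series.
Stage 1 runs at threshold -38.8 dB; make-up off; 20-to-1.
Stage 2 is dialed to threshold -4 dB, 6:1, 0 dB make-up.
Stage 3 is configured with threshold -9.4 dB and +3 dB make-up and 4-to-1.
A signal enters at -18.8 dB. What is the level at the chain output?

Stage 1: 20 dB above -38.8 dB, reduced 20:1 to 1 dB above → -37.8 dB.
Stage 2: below threshold (-37.8 ≤ -4); passes unchanged; output -37.8 dB.
Stage 3: below threshold (-37.8 ≤ -9.4); passes unchanged; make-up brings it to -34.8 dB.

-34.8 dB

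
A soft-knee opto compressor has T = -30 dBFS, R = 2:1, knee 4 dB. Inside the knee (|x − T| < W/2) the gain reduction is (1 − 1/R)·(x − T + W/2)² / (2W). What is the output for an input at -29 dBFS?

x − T + W/2 = -29 − (-30) + 2 = 3.
GR = (1 − 1/2) × 3² / 8 = 0.5 × 9 / 8 = 0.5625 dB.
Output = -29 − 0.5625 = -29.5625 dBFS.

-29.5625 dBFS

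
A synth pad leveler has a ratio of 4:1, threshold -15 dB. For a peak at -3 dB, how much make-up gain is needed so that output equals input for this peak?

Without make-up, output = threshold + overshoot/4 = -15 + 3 = -12 dB.
Gap to target: 9 dB.

9 dB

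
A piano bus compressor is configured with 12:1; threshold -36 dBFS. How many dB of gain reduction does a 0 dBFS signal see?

33 dB

0 dBFS exceeds the threshold by 36 dB.
At 12:1, output sits 36/12 = 3 dB above threshold.
So the signal is attenuated by 36 − 3 = 33 dB.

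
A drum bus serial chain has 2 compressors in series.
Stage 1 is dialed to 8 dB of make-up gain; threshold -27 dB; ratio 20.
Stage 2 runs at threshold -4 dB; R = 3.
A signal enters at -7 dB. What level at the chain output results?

Stage 1: 20 dB above -27 dB, reduced 20:1 to 1 dB above → -26 dB; +8 dB make-up → -18 dB.
Stage 2: -18 dB is at or below the -4 dB threshold — no compression; output -18 dB.

-18 dB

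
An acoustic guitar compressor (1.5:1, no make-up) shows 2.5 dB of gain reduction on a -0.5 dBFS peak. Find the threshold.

-8 dBFS

Gain reduction = -0.5 − (-3) = 2.5 dB; output overshoot = GR / (R − 1) = 2.5 / 0.5 = 5 dB.
Threshold = output − output overshoot = -3 − 5 = -8 dBFS.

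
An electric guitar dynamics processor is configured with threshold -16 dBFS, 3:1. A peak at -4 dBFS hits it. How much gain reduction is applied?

8 dB

Overshoot = -4 − (-16) = 12 dB.
At 3:1, output sits 12/3 = 4 dB above threshold.
GR = overshoot in − overshoot out = 12 − 4 = 8 dB.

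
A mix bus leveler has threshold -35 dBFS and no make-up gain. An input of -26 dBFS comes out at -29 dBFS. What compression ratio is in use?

1.5:1

Input overshoot = -26 − (-35) = 9 dB; output overshoot = -29 − (-35) = 6 dB.
Ratio = 9 / 6 = 1.5.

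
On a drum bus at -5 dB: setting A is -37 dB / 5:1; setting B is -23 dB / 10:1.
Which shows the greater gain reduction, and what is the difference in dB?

A: GR = 32 − 32/5 = 25.6 dB.
B: GR = 18 − 18/10 = 16.2 dB.
Difference: 9.4 dB in favour of A.

A, by 9.4 dB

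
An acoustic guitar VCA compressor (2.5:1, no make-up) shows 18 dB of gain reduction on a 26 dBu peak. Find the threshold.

-4 dBu

Let T be the threshold. Output overshoot = (input overshoot)/R, so 8 − T = (26 − T)/2.5.
2.5·(8 − T) = 26 − T → 1.5·T = 20 − 26 = -6.
T = -6/1.5 = -4 dBu.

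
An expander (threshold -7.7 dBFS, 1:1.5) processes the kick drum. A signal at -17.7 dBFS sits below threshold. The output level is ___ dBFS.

-22.7 dBFS

The input is 10 dB below the -7.7 dBFS threshold.
A 1:1.5 expander multiplies undershoot by 1.5: 10 × 1.5 = 15 dB below threshold.
Output = -7.7 − 15 = -22.7 dBFS.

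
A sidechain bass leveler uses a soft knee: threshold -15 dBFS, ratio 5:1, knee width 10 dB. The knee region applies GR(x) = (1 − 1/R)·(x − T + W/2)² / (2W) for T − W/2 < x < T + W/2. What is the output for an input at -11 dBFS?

x − T + W/2 = -11 − (-15) + 5 = 9.
GR = (1 − 1/5) × 9² / 20 = 0.8 × 81 / 20 = 3.24 dB.
Output = -11 − 3.24 = -14.24 dBFS.

-14.24 dBFS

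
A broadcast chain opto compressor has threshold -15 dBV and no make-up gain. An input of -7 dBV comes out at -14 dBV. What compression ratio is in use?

Input overshoot = -7 − (-15) = 8 dB; output overshoot = -14 − (-15) = 1 dB.
Ratio = 8 / 1 = 8.

8:1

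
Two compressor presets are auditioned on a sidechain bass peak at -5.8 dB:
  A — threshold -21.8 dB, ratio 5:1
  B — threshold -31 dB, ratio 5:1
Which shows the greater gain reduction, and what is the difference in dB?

B, by 7.36 dB

A: overshoot 16 dB → output overshoot 3.2 dB → GR 12.8 dB.
B: overshoot 25.2 dB → output overshoot 5.04 dB → GR 20.16 dB.
B applies 7.36 dB more gain reduction.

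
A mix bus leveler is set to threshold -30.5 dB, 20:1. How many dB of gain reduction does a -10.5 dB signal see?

-10.5 dB exceeds the threshold by 20 dB.
A 20:1 ratio leaves 1 dB of that excess.
GR = overshoot in − overshoot out = 20 − 1 = 19 dB.

19 dB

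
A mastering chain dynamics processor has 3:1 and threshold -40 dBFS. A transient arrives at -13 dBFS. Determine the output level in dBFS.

-31 dBFS

The input is 27 dB above the -40 dBFS threshold.
3:1 compression reduces that to 27/3 = 9 dB over.
So the level is -40 + 9 = -31 dBFS.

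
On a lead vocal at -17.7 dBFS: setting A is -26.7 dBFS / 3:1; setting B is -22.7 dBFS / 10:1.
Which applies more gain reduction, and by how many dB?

A, by 1.5 dB

A: overshoot 9 dB → output overshoot 3 dB → GR 6 dB.
B: overshoot 5 dB → output overshoot 0.5 dB → GR 4.5 dB.
A applies 1.5 dB more gain reduction.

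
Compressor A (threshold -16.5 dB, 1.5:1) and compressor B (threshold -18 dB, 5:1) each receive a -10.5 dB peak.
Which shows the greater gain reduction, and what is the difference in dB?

B, by 4 dB

A: overshoot 6 dB → output overshoot 4 dB → GR 2 dB.
B: overshoot 7.5 dB → output overshoot 1.5 dB → GR 6 dB.
Difference: 4 dB in favour of B.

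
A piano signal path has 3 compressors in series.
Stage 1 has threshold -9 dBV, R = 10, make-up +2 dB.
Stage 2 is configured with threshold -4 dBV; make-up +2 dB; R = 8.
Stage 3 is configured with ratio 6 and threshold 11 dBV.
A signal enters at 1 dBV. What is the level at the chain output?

-4 dBV

Stage 1: 10 dB above -9 dBV, reduced 10:1 to 1 dB above → -8 dBV; +2 dB make-up → -6 dBV.
Stage 2: -6 dBV ≤ -4 dBV, so stage 2 doesn't engage; make-up brings it to -4 dBV.
Stage 3: -4 dBV is at or below the 11 dBV threshold — no compression; output -4 dBV.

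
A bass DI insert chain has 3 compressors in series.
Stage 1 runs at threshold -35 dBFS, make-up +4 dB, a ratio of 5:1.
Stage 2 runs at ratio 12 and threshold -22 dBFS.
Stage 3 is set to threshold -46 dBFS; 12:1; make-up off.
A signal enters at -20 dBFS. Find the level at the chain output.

Stage 1: 15 dB above -35 dBFS, reduced 5:1 to 3 dB above → -32 dBFS; +4 dB make-up → -28 dBFS.
Stage 2: -28 dBFS ≤ -22 dBFS, so stage 2 doesn't engage; output -28 dBFS.
Stage 3: -28 dBFS is 18 dB over -46 dBFS; at 12:1 that becomes 1.5 dB over, giving -44.5 dBFS.

-44.5 dBFS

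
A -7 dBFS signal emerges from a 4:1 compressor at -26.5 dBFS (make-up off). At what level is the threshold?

-33 dBFS

Input is 26 dB above T (since output overshoot × R = input overshoot: (-26.5 − T)·4 = -7 − T gives T = -33 dBFS).
Check: -33 + (-7 − (-33))/4 = -33 + 6.5 = -26.5 dBFS. ✓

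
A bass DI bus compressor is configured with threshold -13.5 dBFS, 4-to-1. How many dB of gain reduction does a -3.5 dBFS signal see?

The signal is 10 dB above threshold.
After 4:1 compression the overshoot becomes 10/4 = 2.5 dB.
GR = overshoot in − overshoot out = 10 − 2.5 = 7.5 dB.

7.5 dB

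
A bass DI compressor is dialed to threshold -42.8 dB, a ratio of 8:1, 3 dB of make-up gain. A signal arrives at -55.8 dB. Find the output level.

-55.8 dB is 13 dB below the -42.8 dB threshold, so no gain reduction is applied.
Make-up gain adds 3 dB: -55.8 + 3 = -52.8 dB.

-52.8 dB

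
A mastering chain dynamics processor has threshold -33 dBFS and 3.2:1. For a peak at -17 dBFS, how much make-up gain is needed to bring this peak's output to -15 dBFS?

13 dB

Without make-up, output = threshold + overshoot/3.2 = -33 + 5 = -28 dBFS.
Gap to target: 13 dB.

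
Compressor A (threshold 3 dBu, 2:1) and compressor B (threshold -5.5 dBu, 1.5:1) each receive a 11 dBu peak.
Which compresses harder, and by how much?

A: GR = 8 − 8/2 = 4 dB.
B: GR = 16.5 − 16.5/1.5 = 5.5 dB.
B applies 1.5 dB more gain reduction.

B, by 1.5 dB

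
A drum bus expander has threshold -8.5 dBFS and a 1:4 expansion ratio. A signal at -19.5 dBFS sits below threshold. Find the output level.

Below threshold, a 1:4 expander applies gain = (4−1)×(T − x) of attenuation.
(4−1) × 11 = 33 dB, so output = -19.5 − 33 = -52.5 dBFS.

-52.5 dBFS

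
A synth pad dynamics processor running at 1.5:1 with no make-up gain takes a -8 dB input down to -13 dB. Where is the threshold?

Let T be the threshold. Output overshoot = (input overshoot)/R, so -13 − T = (-8 − T)/1.5.
1.5·(-13 − T) = -8 − T → 0.5·T = -19.5 − (-8) = -11.5.
T = -11.5/0.5 = -23 dB.

-23 dB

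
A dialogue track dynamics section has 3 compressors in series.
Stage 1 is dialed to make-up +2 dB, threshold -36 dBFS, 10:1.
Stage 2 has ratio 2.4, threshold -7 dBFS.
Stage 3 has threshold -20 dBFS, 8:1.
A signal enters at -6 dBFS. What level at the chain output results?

Stage 1: overshoot 30 dB → 30/10 = 3 dB → -33 dBFS; +2 dB make-up → -31 dBFS.
Stage 2: -31 dBFS is at or below the -7 dBFS threshold — no compression; output -31 dBFS.
Stage 3: -31 dBFS ≤ -20 dBFS, so stage 3 doesn't engage; output -31 dBFS.

-31 dBFS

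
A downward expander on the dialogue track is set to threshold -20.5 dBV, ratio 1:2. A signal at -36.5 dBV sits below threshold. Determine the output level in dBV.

The input is 16 dB below the -20.5 dBV threshold.
A 1:2 expander multiplies undershoot by 2: 16 × 2 = 32 dB below threshold.
Output = -20.5 − 32 = -52.5 dBV.

-52.5 dBV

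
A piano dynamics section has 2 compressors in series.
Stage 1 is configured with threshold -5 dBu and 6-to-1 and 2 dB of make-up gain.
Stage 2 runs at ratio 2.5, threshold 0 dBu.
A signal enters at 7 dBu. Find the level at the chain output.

-1 dBu

Stage 1: 12 dB above -5 dBu, reduced 6:1 to 2 dB above → -3 dBu; +2 dB make-up → -1 dBu.
Stage 2: -1 dBu ≤ 0 dBu, so stage 2 doesn't engage; output -1 dBu.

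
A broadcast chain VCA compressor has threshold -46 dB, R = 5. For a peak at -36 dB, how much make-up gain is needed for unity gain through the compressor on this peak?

The peak compresses to -46 + 10/5 = -44 dB.
To reach -36 dB requires -36 − (-44) = 8 dB of make-up.

8 dB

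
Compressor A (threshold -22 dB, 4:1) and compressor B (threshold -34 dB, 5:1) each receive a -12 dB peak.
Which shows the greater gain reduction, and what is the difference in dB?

A: overshoot 10 dB → output overshoot 2.5 dB → GR 7.5 dB.
B: overshoot 22 dB → output overshoot 4.4 dB → GR 17.6 dB.
Difference: 10.1 dB in favour of B.

B, by 10.1 dB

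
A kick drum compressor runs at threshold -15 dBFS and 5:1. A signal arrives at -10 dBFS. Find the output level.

The input is 5 dB above the -15 dBFS threshold.
5:1 compression reduces that to 5/5 = 1 dB over.
So the level is -15 + 1 = -14 dBFS.

-14 dBFS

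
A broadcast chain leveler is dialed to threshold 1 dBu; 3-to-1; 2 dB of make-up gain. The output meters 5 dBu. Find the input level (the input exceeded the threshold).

7 dBu

Remove make-up: 5 − 2 = 3 dBu.
Post-compression overshoot = 3 − 1 = 2 dB.
Input overshoot = R × output overshoot = 6 dB → input = 1 + 6 = 7 dBu.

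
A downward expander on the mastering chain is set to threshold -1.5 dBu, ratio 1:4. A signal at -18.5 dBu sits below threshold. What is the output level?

-69.5 dBu

The input is 17 dB below the -1.5 dBu threshold.
A 1:4 expander multiplies undershoot by 4: 17 × 4 = 68 dB below threshold.
Output = -1.5 − 68 = -69.5 dBu.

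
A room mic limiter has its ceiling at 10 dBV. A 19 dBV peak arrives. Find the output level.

The limiter clamps the peak to its 10 dBV ceiling.

10 dBV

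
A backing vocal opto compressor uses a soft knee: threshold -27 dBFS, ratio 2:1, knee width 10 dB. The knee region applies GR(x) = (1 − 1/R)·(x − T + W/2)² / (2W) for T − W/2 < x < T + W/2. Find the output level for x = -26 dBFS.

-26.9 dBFS

x − T + W/2 = -26 − (-27) + 5 = 6.
GR = (1 − 1/2) × 6² / 20 = 0.5 × 36 / 20 = 0.9 dB.
Output = -26 − 0.9 = -26.9 dBFS.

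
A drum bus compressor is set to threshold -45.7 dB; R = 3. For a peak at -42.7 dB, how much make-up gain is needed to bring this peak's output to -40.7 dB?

4 dB

The peak compresses to -45.7 + 3/3 = -44.7 dB.
To reach -40.7 dB requires -40.7 − (-44.7) = 4 dB of make-up.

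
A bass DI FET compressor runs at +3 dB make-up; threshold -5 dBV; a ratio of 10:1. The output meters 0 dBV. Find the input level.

Stripping the +3 dB make-up gives -3 dBV at the gain stage.
Post-compression overshoot = -3 − (-5) = 2 dB.
Undo the ratio: input overshoot = 2 × 10 = 20 dB, giving input = 15 dBV.

15 dBV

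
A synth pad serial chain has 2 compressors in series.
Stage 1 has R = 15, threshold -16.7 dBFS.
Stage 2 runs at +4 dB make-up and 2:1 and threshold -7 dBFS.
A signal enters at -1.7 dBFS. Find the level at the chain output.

-11.7 dBFS

Stage 1: 15 dB above -16.7 dBFS, reduced 15:1 to 1 dB above → -15.7 dBFS.
Stage 2: -15.7 dBFS is at or below the -7 dBFS threshold — no compression; make-up brings it to -11.7 dBFS.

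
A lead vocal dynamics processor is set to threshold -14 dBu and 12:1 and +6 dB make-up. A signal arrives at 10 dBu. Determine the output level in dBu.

-6 dBu

Overshoot: 10 − (-14) = 24 dB.
12:1 compression reduces that to 24/12 = 2 dB over.
So the level is -14 + 2 = -12 dBu; make-up adds 6 dB, giving -6 dBu.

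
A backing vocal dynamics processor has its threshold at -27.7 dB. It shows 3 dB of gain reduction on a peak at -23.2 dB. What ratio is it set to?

3:1

Input overshoot = -23.2 − (-27.7) = 4.5 dB.
Output overshoot = 4.5 − 3 = 1.5 dB.
Ratio = input overshoot / output overshoot = 4.5 / 1.5 = 3.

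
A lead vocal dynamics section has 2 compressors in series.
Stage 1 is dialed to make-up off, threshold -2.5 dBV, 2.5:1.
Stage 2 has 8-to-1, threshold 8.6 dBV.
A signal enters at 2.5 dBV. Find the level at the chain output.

-0.5 dBV

Stage 1: 5 dB above -2.5 dBV, reduced 2.5:1 to 2 dB above → -0.5 dBV.
Stage 2: -0.5 dBV is at or below the 8.6 dBV threshold — no compression; output -0.5 dBV.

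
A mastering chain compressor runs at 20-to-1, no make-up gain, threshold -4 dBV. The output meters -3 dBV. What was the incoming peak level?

That's 1 dB above the -4 dBV threshold.
Before 20:1 compression the overshoot was 1 × 20 = 20 dB, so input = -4 + 20 = 16 dBV.

16 dBV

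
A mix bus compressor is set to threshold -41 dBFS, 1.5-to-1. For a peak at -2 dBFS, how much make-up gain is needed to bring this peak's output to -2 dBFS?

Without make-up, output = threshold + overshoot/1.5 = -41 + 26 = -15 dBFS.
Gap to target: 13 dB.

13 dB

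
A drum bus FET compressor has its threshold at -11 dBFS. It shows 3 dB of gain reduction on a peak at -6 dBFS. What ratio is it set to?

Input overshoot = -6 − (-11) = 5 dB.
Output overshoot = 5 − 3 = 2 dB.
Ratio = input overshoot / output overshoot = 5 / 2 = 2.5.

2.5:1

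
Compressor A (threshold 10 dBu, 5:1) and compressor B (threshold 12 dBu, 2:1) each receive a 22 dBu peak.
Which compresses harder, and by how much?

A: overshoot 12 dB → output overshoot 2.4 dB → GR 9.6 dB.
B: overshoot 10 dB → output overshoot 5 dB → GR 5 dB.
A applies 4.6 dB more gain reduction.

A, by 4.6 dB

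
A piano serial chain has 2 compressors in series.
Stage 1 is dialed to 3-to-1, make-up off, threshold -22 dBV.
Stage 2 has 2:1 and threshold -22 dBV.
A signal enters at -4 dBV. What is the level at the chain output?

-19 dBV

Stage 1: -4 dBV is 18 dB over -22 dBV; at 3:1 that becomes 6 dB over, giving -16 dBV.
Stage 2: -16 dBV is 6 dB over -22 dBV; at 2:1 that becomes 3 dB over, giving -19 dBV.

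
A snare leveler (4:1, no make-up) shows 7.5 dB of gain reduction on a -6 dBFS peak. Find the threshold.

Let T be the threshold. Output overshoot = (input overshoot)/R, so -13.5 − T = (-6 − T)/4.
4·(-13.5 − T) = -6 − T → 3·T = -54 − (-6) = -48.
T = -48/3 = -16 dBFS.

-16 dBFS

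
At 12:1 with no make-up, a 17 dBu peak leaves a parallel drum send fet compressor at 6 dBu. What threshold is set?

5 dBu

Input is 12 dB above T (since output overshoot × R = input overshoot: (6 − T)·12 = 17 − T gives T = 5 dBu).
Check: 5 + (17 − 5)/12 = 5 + 1 = 6 dBu. ✓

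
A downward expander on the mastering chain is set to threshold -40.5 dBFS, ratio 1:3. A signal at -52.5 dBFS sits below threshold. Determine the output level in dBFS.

-76.5 dBFS

Below threshold, a 1:3 expander applies gain = (3−1)×(T − x) of attenuation.
(3−1) × 12 = 24 dB, so output = -52.5 − 24 = -76.5 dBFS.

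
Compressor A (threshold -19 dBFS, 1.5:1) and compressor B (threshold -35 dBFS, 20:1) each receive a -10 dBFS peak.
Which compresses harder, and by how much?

A: GR = 9 − 9/1.5 = 3 dB.
B: GR = 25 − 25/20 = 23.75 dB.
Difference: 20.75 dB in favour of B.

B, by 20.75 dB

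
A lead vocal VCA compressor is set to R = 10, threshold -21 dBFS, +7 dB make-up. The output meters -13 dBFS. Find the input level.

-11 dBFS

Remove make-up: -13 − 7 = -20 dBFS.
The compressed level sits -20 − (-21) = 1 dB over threshold.
Undo the ratio: input overshoot = 1 × 10 = 10 dB, giving input = -11 dBFS.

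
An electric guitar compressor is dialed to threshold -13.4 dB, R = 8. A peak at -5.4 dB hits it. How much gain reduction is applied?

The signal is 8 dB above threshold.
A 8:1 ratio leaves 1 dB of that excess.
Gain reduction = 8 − 1 = 7 dB.

7 dB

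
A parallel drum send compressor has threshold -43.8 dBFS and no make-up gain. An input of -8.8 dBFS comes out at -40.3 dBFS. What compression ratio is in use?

10:1

Input overshoot = -8.8 − (-43.8) = 35 dB; output overshoot = -40.3 − (-43.8) = 3.5 dB.
Ratio = 35 / 3.5 = 10.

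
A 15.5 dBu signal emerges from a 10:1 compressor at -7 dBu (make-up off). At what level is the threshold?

-9.5 dBu

Gain reduction = 15.5 − (-7) = 22.5 dB; output overshoot = GR / (R − 1) = 22.5 / 9 = 2.5 dB.
Threshold = output − output overshoot = -7 − 2.5 = -9.5 dBu.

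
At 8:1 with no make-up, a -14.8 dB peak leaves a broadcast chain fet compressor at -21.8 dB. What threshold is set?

Gain reduction = -14.8 − (-21.8) = 7 dB; output overshoot = GR / (R − 1) = 7 / 7 = 1 dB.
Threshold = output − output overshoot = -21.8 − 1 = -22.8 dB.

-22.8 dB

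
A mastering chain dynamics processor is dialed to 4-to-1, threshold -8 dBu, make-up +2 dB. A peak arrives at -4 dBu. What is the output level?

Overshoot: -4 − (-8) = 4 dB.
4:1 compression reduces that to 4/4 = 1 dB over.
So the level is -8 + 1 = -7 dBu; make-up adds 2 dB, giving -5 dBu.

-5 dBu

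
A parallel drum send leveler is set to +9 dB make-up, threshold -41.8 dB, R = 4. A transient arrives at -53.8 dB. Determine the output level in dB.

-53.8 dB is 12 dB below the -41.8 dB threshold, so no gain reduction is applied.
Make-up gain adds 9 dB: -53.8 + 9 = -44.8 dB.

-44.8 dB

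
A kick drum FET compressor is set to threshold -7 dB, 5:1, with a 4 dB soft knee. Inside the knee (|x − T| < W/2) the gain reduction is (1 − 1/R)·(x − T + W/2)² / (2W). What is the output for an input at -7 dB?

x − T + W/2 = -7 − (-7) + 2 = 2.
GR = (1 − 1/5) × 2² / 8 = 0.8 × 4 / 8 = 0.4 dB.
Output = -7 − 0.4 = -7.4 dB.

-7.4 dB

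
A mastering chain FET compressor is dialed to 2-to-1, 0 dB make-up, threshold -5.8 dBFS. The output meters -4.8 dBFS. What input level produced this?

That's 1 dB above the -5.8 dBFS threshold.
Undo the ratio: input overshoot = 1 × 2 = 2 dB, giving input = -3.8 dBFS.

-3.8 dBFS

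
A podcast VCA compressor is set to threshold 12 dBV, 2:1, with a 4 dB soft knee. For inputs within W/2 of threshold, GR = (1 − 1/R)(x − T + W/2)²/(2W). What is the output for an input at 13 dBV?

x − T + W/2 = 13 − 12 + 2 = 3.
GR = (1 − 1/2) × 3² / 8 = 0.5 × 9 / 8 = 0.5625 dB.
Output = 13 − 0.5625 = 12.4375 dBV.

12.4375 dBV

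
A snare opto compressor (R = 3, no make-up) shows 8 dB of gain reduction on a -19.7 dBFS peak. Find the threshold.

-31.7 dBFS

Gain reduction = -19.7 − (-27.7) = 8 dB; output overshoot = GR / (R − 1) = 8 / 2 = 4 dB.
Threshold = output − output overshoot = -27.7 − 4 = -31.7 dBFS.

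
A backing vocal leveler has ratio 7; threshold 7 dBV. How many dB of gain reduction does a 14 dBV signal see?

14 dBV exceeds the threshold by 7 dB.
At 7:1, output sits 7/7 = 1 dB above threshold.
Gain reduction = 7 − 1 = 6 dB.

6 dB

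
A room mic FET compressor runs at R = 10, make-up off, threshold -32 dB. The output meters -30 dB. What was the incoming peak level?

Post-compression overshoot = -30 − (-32) = 2 dB.
Input overshoot = R × output overshoot = 20 dB → input = -32 + 20 = -12 dB.

-12 dB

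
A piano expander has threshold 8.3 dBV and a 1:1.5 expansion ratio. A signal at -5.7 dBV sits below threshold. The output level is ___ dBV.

The input is 14 dB below the 8.3 dBV threshold.
A 1:1.5 expander multiplies undershoot by 1.5: 14 × 1.5 = 21 dB below threshold.
Output = 8.3 − 21 = -12.7 dBV.

-12.7 dBV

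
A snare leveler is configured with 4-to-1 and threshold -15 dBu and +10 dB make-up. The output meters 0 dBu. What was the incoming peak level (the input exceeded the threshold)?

5 dBu

Before make-up, the level was 0 − 10 = -10 dBu.
That's 5 dB above the -15 dBu threshold.
Before 4:1 compression the overshoot was 5 × 4 = 20 dB, so input = -15 + 20 = 5 dBu.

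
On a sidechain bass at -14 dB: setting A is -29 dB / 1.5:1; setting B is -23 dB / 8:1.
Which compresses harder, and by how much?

A: GR = 15 − 15/1.5 = 5 dB.
B: GR = 9 − 9/8 = 7.875 dB.
Difference: 2.875 dB in favour of B.

B, by 2.875 dB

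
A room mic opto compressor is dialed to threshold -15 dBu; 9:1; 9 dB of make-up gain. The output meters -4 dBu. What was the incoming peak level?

3 dBu

Stripping the +9 dB make-up gives -13 dBu at the gain stage.
The compressed level sits -13 − (-15) = 2 dB over threshold.
Before 9:1 compression the overshoot was 2 × 9 = 18 dB, so input = -15 + 18 = 3 dBu.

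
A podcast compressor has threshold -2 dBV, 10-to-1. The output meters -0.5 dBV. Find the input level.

Post-compression overshoot = -0.5 − (-2) = 1.5 dB.
Before 10:1 compression the overshoot was 1.5 × 10 = 15 dB, so input = -2 + 15 = 13 dBV.

13 dBV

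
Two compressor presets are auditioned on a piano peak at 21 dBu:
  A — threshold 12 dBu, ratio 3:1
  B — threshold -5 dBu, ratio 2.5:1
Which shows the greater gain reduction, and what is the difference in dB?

A: overshoot 9 dB → output overshoot 3 dB → GR 6 dB.
B: overshoot 26 dB → output overshoot 10.4 dB → GR 15.6 dB.
Difference: 9.6 dB in favour of B.

B, by 9.6 dB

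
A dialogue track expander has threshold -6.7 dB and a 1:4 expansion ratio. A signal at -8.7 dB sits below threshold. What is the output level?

Undershoot = (-6.7) − (-8.7) = 2 dB.
At 1:4, that expands to 8 dB under threshold.
Output = -6.7 − 8 = -14.7 dB.

-14.7 dB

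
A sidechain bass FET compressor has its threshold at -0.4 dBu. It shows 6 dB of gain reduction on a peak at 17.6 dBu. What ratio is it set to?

Input overshoot = 17.6 − (-0.4) = 18 dB.
Output overshoot = 18 − 6 = 12 dB.
Ratio = input overshoot / output overshoot = 18 / 12 = 1.5.

1.5:1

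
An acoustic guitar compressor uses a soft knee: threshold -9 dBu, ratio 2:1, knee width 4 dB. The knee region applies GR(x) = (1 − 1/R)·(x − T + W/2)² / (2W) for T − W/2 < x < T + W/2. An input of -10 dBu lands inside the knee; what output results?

-10.0625 dBu

x − T + W/2 = -10 − (-9) + 2 = 1.
GR = (1 − 1/2) × 1² / 8 = 0.5 × 1 / 8 = 0.0625 dB.
Output = -10 − 0.0625 = -10.0625 dBu.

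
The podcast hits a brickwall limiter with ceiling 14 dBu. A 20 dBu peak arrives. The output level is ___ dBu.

14 dBu

A brickwall limiter is an ∞:1 compressor: any input above the ceiling is clamped to 14 dBu.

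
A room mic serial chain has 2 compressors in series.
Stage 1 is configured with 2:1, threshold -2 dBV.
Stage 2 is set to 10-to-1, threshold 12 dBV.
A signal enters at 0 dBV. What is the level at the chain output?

Stage 1: overshoot 2 dB → 2/2 = 1 dB → -1 dBV.
Stage 2: -1 dBV is at or below the 12 dBV threshold — no compression; output -1 dBV.

-1 dBV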